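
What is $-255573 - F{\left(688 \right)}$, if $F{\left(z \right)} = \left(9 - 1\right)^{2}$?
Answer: $-255637$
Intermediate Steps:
$F{\left(z \right)} = 64$ ($F{\left(z \right)} = 8^{2} = 64$)
$-255573 - F{\left(688 \right)} = -255573 - 64 = -255637$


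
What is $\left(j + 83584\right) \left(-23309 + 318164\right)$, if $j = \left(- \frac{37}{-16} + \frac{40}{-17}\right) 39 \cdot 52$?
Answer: $\frac{1674226495425}{68} \approx 2.4621 \cdot 10^{10}$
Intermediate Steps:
$j = - \frac{5577}{68}$ ($j = \left(\left(-37\right) \left(- \frac{1}{16}\right) + 40 \left(- \frac{1}{17}\right)\right) 39 \cdot 52 = \left(\frac{37}{16} - \frac{40}{17}\right) 39 \cdot 52 = \left(- \frac{11}{272}\right) 39 \cdot 52 = \left(- \frac{429}{272}\right) 52 = - \frac{5577}{68} \approx -82.015$)
$\left(j + 83584\right) \left(-23309 + 318164\right) = \left(- \frac{5577}{68} + 83584\right) \left(-23309 + 318164\right) = \frac{5678135}{68} \cdot 294855 = \frac{1674226495425}{68}$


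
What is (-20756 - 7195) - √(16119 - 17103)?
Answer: -27951 - 2*I*√246 ≈ -27951.0 - 31.369*I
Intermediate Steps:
(-20756 - 7195) - √(16119 - 17103) = -27951 - √(-984) = -27951 - 2*I*√246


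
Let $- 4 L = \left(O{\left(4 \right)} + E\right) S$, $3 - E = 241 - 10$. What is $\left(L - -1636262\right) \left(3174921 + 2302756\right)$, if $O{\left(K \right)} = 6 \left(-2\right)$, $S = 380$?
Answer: $9087805758974$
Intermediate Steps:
$E = -228$ ($E = 3 - \left(241 - 10\right) = 3 - 231 = -228$)
$O{\left(K \right)} = -12$
$L = 22800$ ($L = - \frac{\left(-12 - 228\right) 380}{4} = - \frac{\left(-240\right) 380}{4} = \left(- \frac{1}{4}\right) \left(-91200\right) = 22800$)
$\left(L - -1636262\right) \left(3174921 + 2302756\right) = \left(22800 - -1636262\right) \left(3174921 + 2302756\right) = \left(22800 + \left(-639673 + 2275935\right)\right) 5477677 = \left(22800 + 1636262\right) 5477677 = 1659062 \cdot 5477677 = 9087805758974$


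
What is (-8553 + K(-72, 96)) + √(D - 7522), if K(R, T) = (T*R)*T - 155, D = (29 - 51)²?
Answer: -672260 + 3*I*√782 ≈ -6.7226e+5 + 83.893*I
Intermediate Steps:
D = 484 (D = (-22)² = 484)
K(R, T) = -155 + R*T² (K(R, T) = (R*T)*T - 155 = R*T² - 155 = -155 + R*T²)
(-8553 + K(-72, 96)) + √(D - 7522) = (-8553 + (-155 - 72*96²)) + √(484 - 7522) = (-8553 + (-155 - 72*9216)) + √(-7038) = (-8553 + (-155 - 663552)) + 3*I*√782 = (-8553 - 663707) + 3*I*√782 = -672260 + 3*I*√782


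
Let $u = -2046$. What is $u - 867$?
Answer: $-2913$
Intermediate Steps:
$u - 867 = -2046 - 867 = -2913$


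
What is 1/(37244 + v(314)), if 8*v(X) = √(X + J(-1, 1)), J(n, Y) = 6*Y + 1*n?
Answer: 2383616/88775393985 - 8*√319/88775393985 ≈ 2.6848e-5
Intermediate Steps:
J(n, Y) = n + 6*Y (J(n, Y) = 6*Y + n = n + 6*Y)
v(X) = √(5 + X)/8 (v(X) = √(X + (-1 + 6*1))/8 = √(X + (-1 + 6))/8 = √(X + 5)/8 = √(5 + X)/8)
1/(37244 + v(314)) = 1/(37244 + √(5 + 314)/8) = 1/(37244 + √319/8)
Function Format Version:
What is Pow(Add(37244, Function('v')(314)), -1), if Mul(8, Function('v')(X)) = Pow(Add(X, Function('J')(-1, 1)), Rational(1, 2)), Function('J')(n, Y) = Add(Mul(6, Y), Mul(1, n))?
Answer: Add(Rational(2383616, 88775393985), Mul(Rational(-8, 88775393985), Pow(319, Rational(1, 2)))) ≈ 2.6848e-5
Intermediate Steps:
Function('J')(n, Y) = Add(n, Mul(6, Y)) (Function('J')(n, Y) = Add(Mul(6, Y), n) = Add(n, Mul(6, Y)))
Function('v')(X) = Mul(Rational(1, 8), Pow(Add(5, X), Rational(1, 2))) (Function('v')(X) = Mul(Rational(1, 8), Pow(Add(X, Add(-1, Mul(6, 1))), Rational(1, 2))) = Mul(Rational(1, 8), Pow(Add(X, Add(-1, 6)), Rational(1, 2))) = Mul(Rational(1, 8), Pow(Add(X, 5), Rational(1, 2))) = Mul(Rational(1, 8), Pow(Add(5, X), Rational(1, 2))))
Pow(Add(37244, Function('v')(314)), -1) = Pow(Add(37244, Mul(Rational(1, 8), Pow(Add(5, 314), Rational(1, 2)))), -1) = Pow(Add(37244, Mul(Rational(1, 8), Pow(319, Rational(1, 2)))), -1)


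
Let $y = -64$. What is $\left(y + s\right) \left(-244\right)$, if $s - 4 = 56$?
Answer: $976$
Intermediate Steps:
$s = 60$ ($s = 4 + 56 = 60$)
$\left(y + s\right) \left(-244\right) = \left(-64 + 60\right) \left(-244\right) = \left(-4\right) \left(-244\right) = 976$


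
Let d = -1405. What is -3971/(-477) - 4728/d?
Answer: 7834511/670185 ≈ 11.690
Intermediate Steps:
-3971/(-477) - 4728/d = -3971/(-477) - 4728/(-1405) = -3971*(-1/477) - 4728*(-1/1405) = 3971/477 + 4728/1405 = 7834511/670185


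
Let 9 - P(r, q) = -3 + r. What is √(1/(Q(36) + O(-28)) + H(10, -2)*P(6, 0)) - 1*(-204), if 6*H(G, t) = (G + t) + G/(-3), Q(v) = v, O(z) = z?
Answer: 204 + √690/12 ≈ 206.19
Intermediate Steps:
P(r, q) = 12 - r (P(r, q) = 9 - (-3 + r) = 9 + (3 - r) = 12 - r)
H(G, t) = t/6 + G/9 (H(G, t) = ((G + t) + G/(-3))/6 = ((G + t) + G*(-⅓))/6 = ((G + t) - G/3)/6 = (t + 2*G/3)/6 = t/6 + G/9)
√(1/(Q(36) + O(-28)) + H(10, -2)*P(6, 0)) - 1*(-204) = √(1/(36 - 28) + ((⅙)*(-2) + (⅑)*10)*(12 - 1*6)) - 1*(-204) = √(1/8 + (-⅓ + 10/9)*(12 - 6)) + 204 = √(⅛ + (7/9)*6) + 204 = √(⅛ + 14/3) + 204 = √(115/24) + 204 = √690/12 + 204 = 204 + √690/12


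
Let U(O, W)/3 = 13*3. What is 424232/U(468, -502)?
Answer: 424232/117 ≈ 3625.9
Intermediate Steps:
U(O, W) = 117 (U(O, W) = 3*(13*3) = 3*39 = 117)
424232/U(468, -502) = 424232/117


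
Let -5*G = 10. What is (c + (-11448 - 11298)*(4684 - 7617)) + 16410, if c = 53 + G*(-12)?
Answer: 66730505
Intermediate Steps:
G = -2 (G = -⅕*10 = -2)
c = 77 (c = 53 - 2*(-12) = 53 + 24 = 77)
(c + (-11448 - 11298)*(4684 - 7617)) + 16410 = (77 + (-11448 - 11298)*(4684 - 7617)) + 16410 = (77 - 22746*(-2933)) + 16410 = (77 + 66714018) + 16410 = 66714095 + 16410 = 66730505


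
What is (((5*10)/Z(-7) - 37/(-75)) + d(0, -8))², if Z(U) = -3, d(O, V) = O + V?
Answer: 3286969/5625 ≈ 584.35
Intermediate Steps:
(((5*10)/Z(-7) - 37/(-75)) + d(0, -8))² = (((5*10)/(-3) - 37/(-75)) + (0 - 8))² = ((50*(-⅓) - 37*(-1/75)) - 8)² = ((-50/3 + 37/75) - 8)² = (-1213/75 - 8)² = (-1813/75)² = 3286969/5625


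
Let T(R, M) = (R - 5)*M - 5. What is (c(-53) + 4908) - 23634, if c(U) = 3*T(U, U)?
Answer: -9519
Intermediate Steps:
T(R, M) = -5 + M*(-5 + R) (T(R, M) = (-5 + R)*M - 5 = M*(-5 + R) - 5 = -5 + M*(-5 + R))
c(U) = -15 - 15*U + 3*U**2 (c(U) = 3*(-5 - 5*U + U*U) = 3*(-5 - 5*U + U**2) = 3*(-5 + U**2 - 5*U) = -15 - 15*U + 3*U**2)
(c(-53) + 4908) - 23634 = ((-15 - 15*(-53) + 3*(-53)**2) + 4908) - 23634 = ((-15 + 795 + 3*2809) + 4908) - 23634 = ((-15 + 795 + 8427) + 4908) - 23634 = (9207 + 4908) - 23634 = 14115 - 23634 = -9519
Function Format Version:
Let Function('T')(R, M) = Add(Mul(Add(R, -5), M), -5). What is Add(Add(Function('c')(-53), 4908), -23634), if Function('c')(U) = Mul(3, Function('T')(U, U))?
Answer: -9519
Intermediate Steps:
Function('T')(R, M) = Add(-5, Mul(M, Add(-5, R))) (Function('T')(R, M) = Add(Mul(Add(-5, R), M), -5) = Add(Mul(M, Add(-5, R)), -5) = Add(-5, Mul(M, Add(-5, R))))
Function('c')(U) = Add(-15, Mul(-15, U), Mul(3, Pow(U, 2))) (Function('c')(U) = Mul(3, Add(-5, Mul(-5, U), Mul(U, U))) = Mul(3, Add(-5, Mul(-5, U), Pow(U, 2))) = Mul(3, Add(-5, Pow(U, 2), Mul(-5, U))) = Add(-15, Mul(-15, U), Mul(3, Pow(U, 2))))
Add(Add(Function('c')(-53), 4908), -23634) = Add(Add(Add(-15, Mul(-15, -53), Mul(3, Pow(-53, 2))), 4908), -23634) = Add(Add(Add(-15, 795, Mul(3, 2809)), 4908), -23634) = Add(Add(Add(-15, 795, 8427), 4908), -23634) = Add(Add(9207, 4908), -23634) = Add(14115, -23634) = -9519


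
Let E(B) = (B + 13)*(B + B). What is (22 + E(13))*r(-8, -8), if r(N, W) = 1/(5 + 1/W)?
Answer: 5584/39 ≈ 143.18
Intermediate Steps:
E(B) = 2*B*(13 + B) (E(B) = (13 + B)*(2*B) = 2*B*(13 + B))
r(N, W) = 1/(5 + 1/W)
(22 + E(13))*r(-8, -8) = (22 + 2*13*(13 + 13))*(-8/(1 + 5*(-8))) = (22 + 2*13*26)*(-8/(1 - 40)) = (22 + 676)*(-8/(-39)) = 698*(-8*(-1/39)) = 698*(8/39) = 5584/39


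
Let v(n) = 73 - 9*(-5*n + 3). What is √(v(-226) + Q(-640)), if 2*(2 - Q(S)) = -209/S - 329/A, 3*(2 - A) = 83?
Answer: I*√7843566445/880 ≈ 100.64*I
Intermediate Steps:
A = -77/3 (A = 2 - ⅓*83 = 2 - 83/3 = -77/3 ≈ -25.667)
Q(S) = -97/22 + 209/(2*S) (Q(S) = 2 - (-209/S - 329/(-77/3))/2 = 2 - (-209/S - 329*(-3/77))/2 = 2 - (-209/S + 141/11)/2 = 2 - (141/11 - 209/S)/2 = 2 + (-141/22 + 209/(2*S)) = -97/22 + 209/(2*S))
v(n) = 46 + 45*n (v(n) = 73 - 9*(3 - 5*n) = 73 - (27 - 45*n) = 73 + (-27 + 45*n) = 46 + 45*n)
√(v(-226) + Q(-640)) = √((46 + 45*(-226)) + (1/22)*(2299 - 97*(-640))/(-640)) = √((46 - 10170) + (1/22)*(-1/640)*(2299 + 62080)) = √(-10124 + (1/22)*(-1/640)*64379) = √(-10124 - 64379/14080) = √(-142610299/14080) = I*√7843566445/880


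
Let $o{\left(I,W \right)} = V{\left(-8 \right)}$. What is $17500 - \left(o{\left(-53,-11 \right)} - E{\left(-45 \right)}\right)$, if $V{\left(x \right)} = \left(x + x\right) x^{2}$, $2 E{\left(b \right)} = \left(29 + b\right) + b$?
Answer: $\frac{36987}{2} \approx 18494.0$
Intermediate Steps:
$E{\left(b \right)} = \frac{29}{2} + b$ ($E{\left(b \right)} = \frac{\left(29 + b\right) + b}{2} = \frac{29 + 2 b}{2} = \frac{29}{2} + b$)
$V{\left(x \right)} = 2 x^{3}$ ($V{\left(x \right)} = 2 x x^{2} = 2 x^{3}$)
$o{\left(I,W \right)} = -1024$ ($o{\left(I,W \right)} = 2 \left(-8\right)^{3} = 2 \left(-512\right) = -1024$)
$17500 - \left(o{\left(-53,-11 \right)} - E{\left(-45 \right)}\right) = 17500 - \left(-1024 - \left(\frac{29}{2} - 45\right)\right) = 17500 - \left(-1024 - - \frac{61}{2}\right) = 17500 - \left(-1024 + \frac{61}{2}\right) = 17500 - - \frac{1987}{2} = 17500 + \frac{1987}{2} = \frac{36987}{2}$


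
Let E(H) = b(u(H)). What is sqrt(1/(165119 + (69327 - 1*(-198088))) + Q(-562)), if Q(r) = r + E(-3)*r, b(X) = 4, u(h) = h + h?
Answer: I*sqrt(525710707415826)/432534 ≈ 53.009*I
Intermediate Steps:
u(h) = 2*h
E(H) = 4
Q(r) = 5*r (Q(r) = r + 4*r = 5*r)
sqrt(1/(165119 + (69327 - 1*(-198088))) + Q(-562)) = sqrt(1/(165119 + (69327 - 1*(-198088))) + 5*(-562)) = sqrt(1/(165119 + (69327 + 198088)) - 2810) = sqrt(1/(165119 + 267415) - 2810) = sqrt(1/432534 - 2810) = sqrt(-1215420539/432534) = I*sqrt(525710707415826)/432534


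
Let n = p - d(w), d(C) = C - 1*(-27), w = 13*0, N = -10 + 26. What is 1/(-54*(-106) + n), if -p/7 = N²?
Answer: 1/3905 ≈ 0.00025608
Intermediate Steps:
N = 16
p = -1792 (p = -7*16² = -7*256 = -1792)
w = 0
d(C) = 27 + C (d(C) = C + 27 = 27 + C)
n = -1819 (n = -1792 - (27 + 0) = -1792 - 1*27 = -1792 - 27 = -1819)
1/(-54*(-106) + n) = 1/(-54*(-106) - 1819) = 1/(5724 - 1819) = 1/3905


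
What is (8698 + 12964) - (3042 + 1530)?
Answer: 17090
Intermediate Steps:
(8698 + 12964) - (3042 + 1530) = 21662 - 1*4572 = 21662 - 4572 = 17090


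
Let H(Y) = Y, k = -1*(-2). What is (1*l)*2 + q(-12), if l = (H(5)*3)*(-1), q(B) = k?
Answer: -28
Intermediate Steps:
k = 2
q(B) = 2
l = -15 (l = (5*3)*(-1) = 15*(-1) = -15)
(1*l)*2 + q(-12) = (1*(-15))*2 + 2 = -15*2 + 2 = -30 + 2 = -28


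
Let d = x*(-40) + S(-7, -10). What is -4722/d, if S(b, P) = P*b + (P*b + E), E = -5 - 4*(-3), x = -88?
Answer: -4722/3667 ≈ -1.2877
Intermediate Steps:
E = 7 (E = -5 + 12 = 7)
S(b, P) = 7 + 2*P*b (S(b, P) = P*b + (P*b + 7) = P*b + (7 + P*b) = 7 + 2*P*b)
d = 3667 (d = -88*(-40) + (7 + 2*(-10)*(-7)) = 3520 + (7 + 140) = 3520 + 147 = 3667)
-4722/d = -4722/3667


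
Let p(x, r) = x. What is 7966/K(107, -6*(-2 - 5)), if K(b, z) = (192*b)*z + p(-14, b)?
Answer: 569/61631 ≈ 0.0092324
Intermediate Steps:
K(b, z) = -14 + 192*b*z (K(b, z) = (192*b)*z - 14 = 192*b*z - 14 = -14 + 192*b*z)
7966/K(107, -6*(-2 - 5)) = 7966/(-14 + 192*107*(-6*(-2 - 5))) = 7966/(-14 + 192*107*(-6*(-7))) = 7966/(-14 + 192*107*42) = 7966/(-14 + 862848) = 7966/862834 = 7966*(1/862834) = 569/61631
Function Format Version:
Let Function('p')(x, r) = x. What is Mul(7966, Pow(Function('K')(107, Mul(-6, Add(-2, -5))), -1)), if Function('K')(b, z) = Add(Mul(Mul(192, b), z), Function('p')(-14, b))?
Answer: Rational(569, 61631) ≈ 0.0092324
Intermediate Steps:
Function('K')(b, z) = Add(-14, Mul(192, b, z)) (Function('K')(b, z) = Add(Mul(Mul(192, b), z), -14) = Add(Mul(192, b, z), -14) = Add(-14, Mul(192, b, z)))
Mul(7966, Pow(Function('K')(107, Mul(-6, Add(-2, -5))), -1)) = Mul(7966, Pow(Add(-14, Mul(192, 107, Mul(-6, Add(-2, -5)))), -1)) = Mul(7966, Pow(Add(-14, Mul(192, 107, Mul(-6, -7))), -1)) = Mul(7966, Pow(Add(-14, Mul(192, 107, 42)), -1)) = Mul(7966, Pow(Add(-14, 862848), -1)) = Mul(7966, Pow(862834, -1)) = Mul(7966, Rational(1, 862834)) = Rational(569, 61631)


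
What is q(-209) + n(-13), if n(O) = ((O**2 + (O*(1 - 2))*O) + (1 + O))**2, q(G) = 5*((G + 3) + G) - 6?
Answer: -1937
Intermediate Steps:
q(G) = 9 + 10*G (q(G) = 5*((3 + G) + G) - 6 = 5*(3 + 2*G) - 6 = (15 + 10*G) - 6 = 9 + 10*G)
n(O) = (1 + O)**2 (n(O) = ((O**2 + (O*(-1))*O) + (1 + O))**2 = ((O**2 + (-O)*O) + (1 + O))**2 = ((O**2 - O**2) + (1 + O))**2 = (0 + (1 + O))**2 = (1 + O)**2)
q(-209) + n(-13) = (9 + 10*(-209)) + (1 - 13)**2 = (9 - 2090) + (-12)**2 = -2081 + 144 = -1937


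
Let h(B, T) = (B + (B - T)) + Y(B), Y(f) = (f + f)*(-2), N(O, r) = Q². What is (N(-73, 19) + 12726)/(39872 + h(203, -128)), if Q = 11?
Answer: 12847/39594 ≈ 0.32447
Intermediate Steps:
N(O, r) = 121 (N(O, r) = 11² = 121)
Y(f) = -4*f (Y(f) = (2*f)*(-2) = -4*f)
h(B, T) = -T - 2*B (h(B, T) = (B + (B - T)) - 4*B = (-T + 2*B) - 4*B = -T - 2*B)
(N(-73, 19) + 12726)/(39872 + h(203, -128)) = (121 + 12726)/(39872 + (-1*(-128) - 2*203)) = 12847/(39872 + (128 - 406)) = 12847/(39872 - 278) = 12847/39594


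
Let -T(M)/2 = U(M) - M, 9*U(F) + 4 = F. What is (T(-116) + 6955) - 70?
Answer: 20039/3 ≈ 6679.7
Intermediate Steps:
U(F) = -4/9 + F/9
T(M) = 8/9 + 16*M/9 (T(M) = -2*((-4/9 + M/9) - M) = -2*(-4/9 - 8*M/9) = 8/9 + 16*M/9)
(T(-116) + 6955) - 70 = ((8/9 + (16/9)*(-116)) + 6955) - 70 = ((8/9 - 1856/9) + 6955) - 70 = (-616/3 + 6955) - 70 = 20249/3 - 70 = 20039/3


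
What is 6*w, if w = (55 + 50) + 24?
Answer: 774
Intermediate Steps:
w = 129 (w = 105 + 24 = 129)
6*w = 6*129 = 774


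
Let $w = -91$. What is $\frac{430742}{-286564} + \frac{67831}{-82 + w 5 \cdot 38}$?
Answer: $- \frac{6730193177}{1244547452} \approx -5.4077$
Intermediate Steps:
$\frac{430742}{-286564} + \frac{67831}{-82 + w 5 \cdot 38} = \frac{430742}{-286564} + \frac{67831}{-82 - 91 \cdot 5 \cdot 38} = 430742 \left(- \frac{1}{286564}\right) + \frac{67831}{-82 - 17290} = - \frac{215371}{143282} + \frac{67831}{-82 - 17290} = - \frac{215371}{143282} + \frac{67831}{-17372} = - \frac{215371}{143282} + 67831 \left(- \frac{1}{17372}\right) = - \frac{215371}{143282} - \frac{67831}{17372} = - \frac{6730193177}{1244547452}$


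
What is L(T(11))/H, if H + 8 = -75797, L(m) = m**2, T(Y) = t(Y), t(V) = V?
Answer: -121/75805 ≈ -0.0015962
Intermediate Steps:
T(Y) = Y
H = -75805 (H = -8 - 75797 = -75805)
L(T(11))/H = 11**2/(-75805) = 121*(-1/75805) = -121/75805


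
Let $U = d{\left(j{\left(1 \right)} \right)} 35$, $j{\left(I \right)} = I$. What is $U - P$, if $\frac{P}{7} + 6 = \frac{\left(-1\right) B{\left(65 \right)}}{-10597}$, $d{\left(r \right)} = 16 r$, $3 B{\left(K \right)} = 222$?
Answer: $\frac{6378876}{10597} \approx 601.95$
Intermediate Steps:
$B{\left(K \right)} = 74$ ($B{\left(K \right)} = \frac{1}{3} \cdot 222 = 74$)
$U = 560$ ($U = 16 \cdot 1 \cdot 35 = 16 \cdot 35 = 560$)
$P = - \frac{444556}{10597}$ ($P = -42 + 7 \frac{\left(-1\right) 74}{-10597} = -42 + 7 \left(\left(-74\right) \left(- \frac{1}{10597}\right)\right) = -42 + 7 \cdot \frac{74}{10597} = -42 + \frac{518}{10597} = - \frac{444556}{10597} \approx -41.951$)
$U - P = 560 - - \frac{444556}{10597} = 560 + \frac{444556}{10597} = \frac{6378876}{10597}$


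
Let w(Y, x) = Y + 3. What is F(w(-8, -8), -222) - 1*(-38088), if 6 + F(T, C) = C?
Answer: 37860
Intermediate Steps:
w(Y, x) = 3 + Y
F(T, C) = -6 + C
F(w(-8, -8), -222) - 1*(-38088) = (-6 - 222) - 1*(-38088) = -228 + 38088 = 37860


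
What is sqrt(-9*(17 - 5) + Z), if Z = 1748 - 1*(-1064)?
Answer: 52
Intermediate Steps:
Z = 2812 (Z = 1748 + 1064 = 2812)
sqrt(-9*(17 - 5) + Z) = sqrt(-9*(17 - 5) + 2812) = sqrt(-9*12 + 2812) = sqrt(-108 + 2812) = sqrt(2704) = 52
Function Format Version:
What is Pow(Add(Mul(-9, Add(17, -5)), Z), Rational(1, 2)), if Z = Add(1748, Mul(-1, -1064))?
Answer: 52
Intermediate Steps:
Z = 2812 (Z = Add(1748, 1064) = 2812)
Pow(Add(Mul(-9, Add(17, -5)), Z), Rational(1, 2)) = Pow(Add(Mul(-9, Add(17, -5)), 2812), Rational(1, 2)) = Pow(Add(Mul(-9, 12), 2812), Rational(1, 2)) = Pow(Add(-108, 2812), Rational(1, 2)) = Pow(2704, Rational(1, 2)) = 52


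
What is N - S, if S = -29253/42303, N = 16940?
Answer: 238880691/14101 ≈ 16941.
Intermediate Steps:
S = -9751/14101 (S = -29253*1/42303 = -9751/14101 ≈ -0.69151)
N - S = 16940 - 1*(-9751/14101) = 16940 + 9751/14101 = 238880691/14101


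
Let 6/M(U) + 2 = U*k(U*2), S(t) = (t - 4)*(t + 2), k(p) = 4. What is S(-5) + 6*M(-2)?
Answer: 117/5 ≈ 23.400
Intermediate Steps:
S(t) = (-4 + t)*(2 + t)
M(U) = 6/(-2 + 4*U) (M(U) = 6/(-2 + U*4) = 6/(-2 + 4*U))
S(-5) + 6*M(-2) = (-8 + (-5)² - 2*(-5)) + 6*(3/(-1 + 2*(-2))) = (-8 + 25 + 10) + 6*(3/(-1 - 4)) = 27 + 6*(3/(-5)) = 27 + 6*(3*(-⅕)) = 27 + 6*(-⅗) = 27 - 18/5 = 117/5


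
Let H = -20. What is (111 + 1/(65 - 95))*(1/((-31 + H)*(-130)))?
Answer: 3329/198900 ≈ 0.016737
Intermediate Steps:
(111 + 1/(65 - 95))*(1/((-31 + H)*(-130))) = (111 + 1/(65 - 95))*(1/(-31 - 20*(-130))) = (111 + 1/(-30))*(-1/130/(-51)) = (111 - 1/30)*(-1/51*(-1/130)) = (3329/30)*(1/6630) = 3329/198900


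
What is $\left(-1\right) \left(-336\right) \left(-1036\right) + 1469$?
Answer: $-346627$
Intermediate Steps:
$\left(-1\right) \left(-336\right) \left(-1036\right) + 1469 = 336 \left(-1036\right) + 1469 = -348096 + 1469 = -346627$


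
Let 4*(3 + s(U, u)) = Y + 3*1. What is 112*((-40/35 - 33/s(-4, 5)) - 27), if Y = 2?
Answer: -1040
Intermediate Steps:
s(U, u) = -7/4 (s(U, u) = -3 + (2 + 3*1)/4 = -3 + (2 + 3)/4 = -3 + (¼)*5 = -3 + 5/4 = -7/4)
112*((-40/35 - 33/s(-4, 5)) - 27) = 112*((-40/35 - 33/(-7/4)) - 27) = 112*((-40*1/35 - 33*(-4/7)) - 27) = 112*((-8/7 + 132/7) - 27) = 112*(124/7 - 27) = 112*(-65/7) = -1040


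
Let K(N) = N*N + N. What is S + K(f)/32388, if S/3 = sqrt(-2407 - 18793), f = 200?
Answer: 3350/2699 + 60*I*sqrt(53) ≈ 1.2412 + 436.81*I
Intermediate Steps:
K(N) = N + N**2 (K(N) = N**2 + N = N + N**2)
S = 60*I*sqrt(53) (S = 3*sqrt(-2407 - 18793) = 3*sqrt(-21200) = 3*(20*I*sqrt(53)) = 60*I*sqrt(53) ≈ 436.81*I)
S + K(f)/32388 = 60*I*sqrt(53) + (200*(1 + 200))/32388 = 60*I*sqrt(53) + (200*201)*(1/32388) = 60*I*sqrt(53) + 40200*(1/32388) = 60*I*sqrt(53) + 3350/2699 = 3350/2699 + 60*I*sqrt(53)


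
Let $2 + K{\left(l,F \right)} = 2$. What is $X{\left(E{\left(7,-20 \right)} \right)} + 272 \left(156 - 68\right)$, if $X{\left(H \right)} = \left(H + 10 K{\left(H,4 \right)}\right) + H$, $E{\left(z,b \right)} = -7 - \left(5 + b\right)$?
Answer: $23952$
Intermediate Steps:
$K{\left(l,F \right)} = 0$ ($K{\left(l,F \right)} = -2 + 2 = 0$)
$E{\left(z,b \right)} = -12 - b$
$X{\left(H \right)} = 2 H$ ($X{\left(H \right)} = \left(H + 10 \cdot 0\right) + H = \left(H + 0\right) + H = H + H = 2 H$)
$X{\left(E{\left(7,-20 \right)} \right)} + 272 \left(156 - 68\right) = 2 \left(-12 - -20\right) + 272 \left(156 - 68\right) = 2 \left(-12 + 20\right) + 272 \cdot 88 = 2 \cdot 8 + 23936 = 16 + 23936 = 23952$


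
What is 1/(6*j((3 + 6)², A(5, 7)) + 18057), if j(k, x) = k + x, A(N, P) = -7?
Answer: 1/18501 ≈ 5.4051e-5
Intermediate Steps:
1/(6*j((3 + 6)², A(5, 7)) + 18057) = 1/(6*((3 + 6)² - 7) + 18057) = 1/(6*(9² - 7) + 18057) = 1/(6*(81 - 7) + 18057) = 1/(6*74 + 18057) = 1/(444 + 18057) = 1/18501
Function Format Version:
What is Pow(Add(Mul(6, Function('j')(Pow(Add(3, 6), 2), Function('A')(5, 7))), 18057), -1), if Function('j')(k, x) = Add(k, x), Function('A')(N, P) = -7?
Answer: Rational(1, 18501) ≈ 5.4051e-5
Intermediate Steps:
Pow(Add(Mul(6, Function('j')(Pow(Add(3, 6), 2), Function('A')(5, 7))), 18057), -1) = Pow(Add(Mul(6, Add(Pow(Add(3, 6), 2), -7)), 18057), -1) = Pow(Add(Mul(6, Add(Pow(9, 2), -7)), 18057), -1) = Pow(Add(Mul(6, Add(81, -7)), 18057), -1) = Pow(Add(Mul(6, 74), 18057), -1) = Pow(Add(444, 18057), -1) = Pow(18501, -1) = Rational(1, 18501)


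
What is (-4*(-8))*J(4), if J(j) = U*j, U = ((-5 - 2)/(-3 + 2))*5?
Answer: 4480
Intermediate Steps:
U = 35 (U = -7/(-1)*5 = -7*(-1)*5 = 7*5 = 35)
J(j) = 35*j
(-4*(-8))*J(4) = (-4*(-8))*(35*4) = 32*140 = 4480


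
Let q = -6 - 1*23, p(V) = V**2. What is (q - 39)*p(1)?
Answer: -68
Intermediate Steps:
q = -29 (q = -6 - 23 = -29)
(q - 39)*p(1) = (-29 - 39)*1**2 = -68*1 = -68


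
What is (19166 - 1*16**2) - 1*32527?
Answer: -13617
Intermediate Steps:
(19166 - 1*16**2) - 1*32527 = (19166 - 1*256) - 32527 = (19166 - 256) - 32527 = 18910 - 32527 = -13617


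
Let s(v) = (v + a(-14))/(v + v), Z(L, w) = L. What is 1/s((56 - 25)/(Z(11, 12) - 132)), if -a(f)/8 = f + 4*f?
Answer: -62/67729 ≈ -0.00091541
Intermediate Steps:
a(f) = -40*f (a(f) = -8*(f + 4*f) = -40*f)
s(v) = (560 + v)/(2*v) (s(v) = (v - 40*(-14))/(v + v) = (v + 560)/((2*v)) = (560 + v)*(1/(2*v)) = (560 + v)/(2*v))
1/s((56 - 25)/(Z(11, 12) - 132)) = 1/((560 + (56 - 25)/(11 - 132))/(2*(((56 - 25)/(11 - 132))))) = 1/((560 + 31/(-121))/(2*((31/(-121))))) = 1/((560 + 31*(-1/121))/(2*((31*(-1/121))))) = 1/((560 - 31/121)/(2*(-31/121))) = 1/((½)*(-121/31)*(67729/121)) = 1/(-67729/62) = -62/67729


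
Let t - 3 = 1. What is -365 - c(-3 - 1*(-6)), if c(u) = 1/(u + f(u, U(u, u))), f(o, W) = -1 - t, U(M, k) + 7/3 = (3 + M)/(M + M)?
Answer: -729/2 ≈ -364.50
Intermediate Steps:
U(M, k) = -7/3 + (3 + M)/(2*M) (U(M, k) = -7/3 + (3 + M)/(M + M) = -7/3 + (3 + M)/((2*M)) = -7/3 + (3 + M)*(1/(2*M)) = -7/3 + (3 + M)/(2*M))
t = 4 (t = 3 + 1 = 4)
f(o, W) = -5 (f(o, W) = -1 - 1*4 = -1 - 4 = -5)
c(u) = 1/(-5 + u) (c(u) = 1/(u - 5) = 1/(-5 + u))
-365 - c(-3 - 1*(-6)) = -365 - 1/(-5 + (-3 - 1*(-6))) = -365 - 1/(-5 + (-3 + 6)) = -365 - 1/(-5 + 3) = -365 - 1/(-2) = -365 - 1*(-½) = -365 + ½ = -729/2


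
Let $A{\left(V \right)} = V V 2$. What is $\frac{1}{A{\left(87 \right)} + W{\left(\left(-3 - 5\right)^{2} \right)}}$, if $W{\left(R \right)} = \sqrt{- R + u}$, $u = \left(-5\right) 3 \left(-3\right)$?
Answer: $\frac{15138}{229159063} - \frac{i \sqrt{19}}{229159063} \approx 6.6059 \cdot 10^{-5} - 1.9021 \cdot 10^{-8} i$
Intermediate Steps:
$u = 45$ ($u = \left(-15\right) \left(-3\right) = 45$)
$A{\left(V \right)} = 2 V^{2}$ ($A{\left(V \right)} = V^{2} \cdot 2 = 2 V^{2}$)
$W{\left(R \right)} = \sqrt{45 - R}$ ($W{\left(R \right)} = \sqrt{- R + 45} = \sqrt{45 - R}$)
$\frac{1}{A{\left(87 \right)} + W{\left(\left(-3 - 5\right)^{2} \right)}} = \frac{1}{2 \cdot 87^{2} + \sqrt{45 - \left(-3 - 5\right)^{2}}} = \frac{1}{2 \cdot 7569 + \sqrt{45 - \left(-8\right)^{2}}} = \frac{1}{15138 + \sqrt{45 - 64}} = \frac{1}{15138 + \sqrt{-19}} = \frac{1}{15138 + i \sqrt{19}}$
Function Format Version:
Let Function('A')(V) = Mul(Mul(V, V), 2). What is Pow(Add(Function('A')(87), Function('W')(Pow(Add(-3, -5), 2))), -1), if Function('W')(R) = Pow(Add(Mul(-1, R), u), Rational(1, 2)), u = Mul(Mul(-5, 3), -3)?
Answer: Add(Rational(15138, 229159063), Mul(Rational(-1, 229159063), I, Pow(19, Rational(1, 2)))) ≈ Add(6.6059e-5, Mul(-1.9021e-8, I))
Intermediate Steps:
u = 45 (u = Mul(-15, -3) = 45)
Function('A')(V) = Mul(2, Pow(V, 2)) (Function('A')(V) = Mul(Pow(V, 2), 2) = Mul(2, Pow(V, 2)))
Function('W')(R) = Pow(Add(45, Mul(-1, R)), Rational(1, 2)) (Function('W')(R) = Pow(Add(Mul(-1, R), 45), Rational(1, 2)) = Pow(Add(45, Mul(-1, R)), Rational(1, 2)))
Pow(Add(Function('A')(87), Function('W')(Pow(Add(-3, -5), 2))), -1) = Pow(Add(Mul(2, Pow(87, 2)), Pow(Add(45, Mul(-1, Pow(Add(-3, -5), 2))), Rational(1, 2))), -1) = Pow(Add(Mul(2, 7569), Pow(Add(45, Mul(-1, Pow(-8, 2))), Rational(1, 2))), -1) = Pow(Add(15138, Pow(Add(45, Mul(-1, 64)), Rational(1, 2))), -1) = Pow(Add(15138, Pow(Add(45, -64), Rational(1, 2))), -1) = Pow(Add(15138, Pow(-19, Rational(1, 2))), -1) = Pow(Add(15138, Mul(I, Pow(19, Rational(1, 2)))), -1)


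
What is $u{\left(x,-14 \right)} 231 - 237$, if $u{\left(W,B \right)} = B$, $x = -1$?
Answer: $-3471$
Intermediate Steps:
$u{\left(x,-14 \right)} 231 - 237 = \left(-14\right) 231 - 237 = -3234 - 237 = -3471$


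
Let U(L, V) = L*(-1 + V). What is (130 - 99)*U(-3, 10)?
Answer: -837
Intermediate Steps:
(130 - 99)*U(-3, 10) = (130 - 99)*(-3*(-1 + 10)) = 31*(-3*9) = 31*(-27) = -837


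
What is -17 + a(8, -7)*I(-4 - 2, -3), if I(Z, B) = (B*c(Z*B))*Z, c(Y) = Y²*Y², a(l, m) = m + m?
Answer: -26453969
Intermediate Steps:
a(l, m) = 2*m
c(Y) = Y⁴
I(Z, B) = B⁵*Z⁵ (I(Z, B) = (B*(Z*B)⁴)*Z = (B*(B*Z)⁴)*Z = (B*(B⁴*Z⁴))*Z = (B⁵*Z⁴)*Z = B⁵*Z⁵)
-17 + a(8, -7)*I(-4 - 2, -3) = -17 + (2*(-7))*((-3)⁵*(-4 - 2)⁵) = -17 - (-3402)*(-6)⁵ = -17 - (-3402)*(-7776) = -17 - 14*1889568 = -17 - 26453952 = -26453969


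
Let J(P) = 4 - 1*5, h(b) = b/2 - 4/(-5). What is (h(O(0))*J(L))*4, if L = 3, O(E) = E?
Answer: -16/5 ≈ -3.2000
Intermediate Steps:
h(b) = 4/5 + b/2 (h(b) = b*(1/2) - 4*(-1/5) = b/2 + 4/5 = 4/5 + b/2)
J(P) = -1 (J(P) = 4 - 5 = -1)
(h(O(0))*J(L))*4 = ((4/5 + (1/2)*0)*(-1))*4 = ((4/5 + 0)*(-1))*4 = ((4/5)*(-1))*4 = -4/5*4 = -16/5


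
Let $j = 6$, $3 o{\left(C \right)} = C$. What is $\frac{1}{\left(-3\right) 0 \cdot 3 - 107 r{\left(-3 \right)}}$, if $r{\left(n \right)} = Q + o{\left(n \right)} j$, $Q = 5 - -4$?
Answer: $- \frac{1}{321} \approx -0.0031153$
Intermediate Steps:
$o{\left(C \right)} = \frac{C}{3}$
$Q = 9$ ($Q = 5 + 4 = 9$)
$r{\left(n \right)} = 9 + 2 n$ ($r{\left(n \right)} = 9 + \frac{n}{3} \cdot 6 = 9 + 2 n$)
$\frac{1}{\left(-3\right) 0 \cdot 3 - 107 r{\left(-3 \right)}} = \frac{1}{\left(-3\right) 0 \cdot 3 - 107 \left(9 + 2 \left(-3\right)\right)} = \frac{1}{0 \cdot 3 - 107 \left(9 - 6\right)} = \frac{1}{0 - 321} = \frac{1}{-321} = - \frac{1}{321}$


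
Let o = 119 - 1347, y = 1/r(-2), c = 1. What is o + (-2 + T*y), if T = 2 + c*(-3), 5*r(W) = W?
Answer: -2455/2 ≈ -1227.5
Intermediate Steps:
r(W) = W/5
y = -5/2 (y = 1/((⅕)*(-2)) = 1/(-⅖) = -5/2 ≈ -2.5000)
T = -1 (T = 2 + 1*(-3) = 2 - 3 = -1)
o = -1228
o + (-2 + T*y) = -1228 + (-2 - 1*(-5/2)) = -1228 + (-2 + 5/2) = -1228 + ½ = -2455/2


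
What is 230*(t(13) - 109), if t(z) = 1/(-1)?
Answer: -25300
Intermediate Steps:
t(z) = -1
230*(t(13) - 109) = 230*(-1 - 109) = 230*(-110) = -25300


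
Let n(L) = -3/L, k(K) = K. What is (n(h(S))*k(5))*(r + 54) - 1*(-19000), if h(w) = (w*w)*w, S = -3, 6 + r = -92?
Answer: 170780/9 ≈ 18976.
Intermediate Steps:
r = -98 (r = -6 - 92 = -98)
h(w) = w³ (h(w) = w²*w = w³)
(n(h(S))*k(5))*(r + 54) - 1*(-19000) = (-3/((-3)³)*5)*(-98 + 54) - 1*(-19000) = (-3/(-27)*5)*(-44) + 19000 = (-3*(-1/27)*5)*(-44) + 19000 = ((⅑)*5)*(-44) + 19000 = (5/9)*(-44) + 19000 = -220/9 + 19000 = 170780/9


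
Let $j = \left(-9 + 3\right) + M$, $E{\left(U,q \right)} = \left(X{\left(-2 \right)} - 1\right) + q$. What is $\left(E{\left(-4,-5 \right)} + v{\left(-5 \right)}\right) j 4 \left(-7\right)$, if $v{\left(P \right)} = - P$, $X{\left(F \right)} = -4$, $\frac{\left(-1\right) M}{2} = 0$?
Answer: $-840$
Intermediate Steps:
$M = 0$ ($M = \left(-2\right) 0 = 0$)
$E{\left(U,q \right)} = -5 + q$ ($E{\left(U,q \right)} = \left(-4 - 1\right) + q = -5 + q$)
$j = -6$ ($j = \left(-9 + 3\right) + 0 = -6 + 0 = -6$)
$\left(E{\left(-4,-5 \right)} + v{\left(-5 \right)}\right) j 4 \left(-7\right) = \left(\left(-5 - 5\right) - -5\right) \left(-6\right) 4 \left(-7\right) = \left(-10 + 5\right) \left(-6\right) \left(-28\right) = \left(-5\right) \left(-6\right) \left(-28\right) = 30 \left(-28\right) = -840$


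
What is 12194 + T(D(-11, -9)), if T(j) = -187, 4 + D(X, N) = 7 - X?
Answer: 12007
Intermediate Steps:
D(X, N) = 3 - X (D(X, N) = -4 + (7 - X) = 3 - X)
12194 + T(D(-11, -9)) = 12194 - 187 = 12007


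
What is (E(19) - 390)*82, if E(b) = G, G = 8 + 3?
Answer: -31078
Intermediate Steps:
G = 11
E(b) = 11
(E(19) - 390)*82 = (11 - 390)*82 = -379*82 = -31078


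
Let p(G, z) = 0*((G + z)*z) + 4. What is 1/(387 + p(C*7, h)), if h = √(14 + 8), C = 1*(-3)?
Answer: 1/391 ≈ 0.0025575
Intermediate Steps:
C = -3
h = √22 ≈ 4.6904
p(G, z) = 4 (p(G, z) = 0*(z*(G + z)) + 4 = 0 + 4 = 4)
1/(387 + p(C*7, h)) = 1/(387 + 4) = 1/391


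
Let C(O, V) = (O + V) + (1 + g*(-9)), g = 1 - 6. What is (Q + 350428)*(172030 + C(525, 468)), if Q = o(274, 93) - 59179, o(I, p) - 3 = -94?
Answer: 50390423902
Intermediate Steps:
o(I, p) = -91 (o(I, p) = 3 - 94 = -91)
g = -5
Q = -59270 (Q = -91 - 59179 = -59270)
C(O, V) = 46 + O + V (C(O, V) = (O + V) + (1 - 5*(-9)) = (O + V) + (1 + 45) = (O + V) + 46 = 46 + O + V)
(Q + 350428)*(172030 + C(525, 468)) = (-59270 + 350428)*(172030 + (46 + 525 + 468)) = 291158*(172030 + 1039) = 291158*173069 = 50390423902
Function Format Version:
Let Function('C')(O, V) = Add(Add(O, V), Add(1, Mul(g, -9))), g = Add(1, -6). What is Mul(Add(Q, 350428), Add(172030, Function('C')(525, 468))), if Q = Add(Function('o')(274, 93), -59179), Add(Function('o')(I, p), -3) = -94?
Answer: 50390423902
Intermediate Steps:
Function('o')(I, p) = -91 (Function('o')(I, p) = Add(3, -94) = -91)
g = -5
Q = -59270 (Q = Add(-91, -59179) = -59270)
Function('C')(O, V) = Add(46, O, V) (Function('C')(O, V) = Add(Add(O, V), Add(1, Mul(-5, -9))) = Add(Add(O, V), Add(1, 45)) = Add(Add(O, V), 46) = Add(46, O, V))
Mul(Add(Q, 350428), Add(172030, Function('C')(525, 468))) = Mul(Add(-59270, 350428), Add(172030, Add(46, 525, 468))) = Mul(291158, Add(172030, 1039)) = Mul(291158, 173069) = 50390423902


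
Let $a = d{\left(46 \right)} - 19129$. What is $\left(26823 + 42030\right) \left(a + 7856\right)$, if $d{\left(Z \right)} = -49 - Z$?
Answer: $-782720904$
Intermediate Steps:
$a = -19224$ ($a = \left(-49 - 46\right) - 19129 = -95 - 19129 = -19224$)
$\left(26823 + 42030\right) \left(a + 7856\right) = \left(26823 + 42030\right) \left(-19224 + 7856\right) = 68853 \left(-11368\right) = -782720904$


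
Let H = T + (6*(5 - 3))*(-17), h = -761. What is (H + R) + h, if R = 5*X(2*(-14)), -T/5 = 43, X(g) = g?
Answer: -1320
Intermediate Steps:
T = -215 (T = -5*43 = -215)
R = -140 (R = 5*(2*(-14)) = 5*(-28) = -140)
H = -419 (H = -215 + (6*(5 - 3))*(-17) = -215 + (6*2)*(-17) = -215 + 12*(-17) = -215 - 204 = -419)
(H + R) + h = (-419 - 140) - 761 = -559 - 761 = -1320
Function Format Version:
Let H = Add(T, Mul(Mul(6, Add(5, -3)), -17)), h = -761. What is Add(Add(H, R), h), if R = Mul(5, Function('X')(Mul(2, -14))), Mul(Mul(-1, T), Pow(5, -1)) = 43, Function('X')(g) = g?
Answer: -1320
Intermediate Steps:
T = -215 (T = Mul(-5, 43) = -215)
R = -140 (R = Mul(5, Mul(2, -14)) = Mul(5, -28) = -140)
H = -419 (H = Add(-215, Mul(Mul(6, Add(5, -3)), -17)) = Add(-215, Mul(Mul(6, 2), -17)) = Add(-215, Mul(12, -17)) = Add(-215, -204) = -419)
Add(Add(H, R), h) = Add(Add(-419, -140), -761) = Add(-559, -761) = -1320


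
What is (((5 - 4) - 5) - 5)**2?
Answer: 81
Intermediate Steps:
(((5 - 4) - 5) - 5)**2 = ((1 - 5) - 5)**2 = (-4 - 5)**2 = (-9)**2 = 81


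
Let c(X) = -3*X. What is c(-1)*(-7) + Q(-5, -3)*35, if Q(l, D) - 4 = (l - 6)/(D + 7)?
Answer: 91/4 ≈ 22.750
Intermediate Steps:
Q(l, D) = 4 + (-6 + l)/(7 + D) (Q(l, D) = 4 + (l - 6)/(D + 7) = 4 + (-6 + l)/(7 + D))
c(-1)*(-7) + Q(-5, -3)*35 = -3*(-1)*(-7) + ((22 - 5 + 4*(-3))/(7 - 3))*35 = 3*(-7) + ((22 - 5 - 12)/4)*35 = -21 + ((¼)*5)*35 = -21 + (5/4)*35 = -21 + 175/4 = 91/4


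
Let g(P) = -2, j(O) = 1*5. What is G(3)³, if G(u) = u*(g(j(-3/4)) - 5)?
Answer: -9261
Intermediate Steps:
j(O) = 5
G(u) = -7*u (G(u) = u*(-2 - 5) = u*(-7) = -7*u)
G(3)³ = (-7*3)³ = (-21)³ = -9261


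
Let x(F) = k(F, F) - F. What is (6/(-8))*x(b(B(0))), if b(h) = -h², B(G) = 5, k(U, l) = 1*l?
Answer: 0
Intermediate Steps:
k(U, l) = l
x(F) = 0 (x(F) = F - F = 0)
(6/(-8))*x(b(B(0))) = (6/(-8))*0 = (6*(-⅛))*0 = -¾*0 = 0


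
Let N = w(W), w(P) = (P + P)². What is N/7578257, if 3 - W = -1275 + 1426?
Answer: 87616/7578257 ≈ 0.011561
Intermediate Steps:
W = -148 (W = 3 - (-1275 + 1426) = 3 - 1*151 = 3 - 151 = -148)
w(P) = 4*P² (w(P) = (2*P)² = 4*P²)
N = 87616 (N = 4*(-148)² = 4*21904 = 87616)
N/7578257 = 87616/7578257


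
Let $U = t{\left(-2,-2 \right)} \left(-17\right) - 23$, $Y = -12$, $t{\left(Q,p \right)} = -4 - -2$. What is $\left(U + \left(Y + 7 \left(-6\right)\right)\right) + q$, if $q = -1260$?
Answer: $-1303$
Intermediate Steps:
$t{\left(Q,p \right)} = -2$ ($t{\left(Q,p \right)} = -4 + 2 = -2$)
$U = 11$ ($U = \left(-2\right) \left(-17\right) - 23 = 34 - 23 = 11$)
$\left(U + \left(Y + 7 \left(-6\right)\right)\right) + q = \left(11 + \left(-12 + 7 \left(-6\right)\right)\right) - 1260 = \left(11 - 54\right) - 1260 = -43 - 1260 = -1303$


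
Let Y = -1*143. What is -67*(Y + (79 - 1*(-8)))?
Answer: 3752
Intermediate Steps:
Y = -143
-67*(Y + (79 - 1*(-8))) = -67*(-143 + (79 - 1*(-8))) = -67*(-143 + (79 + 8)) = -67*(-143 + 87) = -67*(-56) = 3752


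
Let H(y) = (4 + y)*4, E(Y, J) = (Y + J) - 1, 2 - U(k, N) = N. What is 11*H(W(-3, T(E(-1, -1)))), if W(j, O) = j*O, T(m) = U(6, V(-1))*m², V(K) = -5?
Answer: -8140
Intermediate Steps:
U(k, N) = 2 - N
E(Y, J) = -1 + J + Y (E(Y, J) = (J + Y) - 1 = -1 + J + Y)
T(m) = 7*m² (T(m) = (2 - 1*(-5))*m² = (2 + 5)*m² = 7*m²)
W(j, O) = O*j
H(y) = 16 + 4*y
11*H(W(-3, T(E(-1, -1)))) = 11*(16 + 4*((7*(-1 - 1 - 1)²)*(-3))) = 11*(16 + 4*((7*(-3)²)*(-3))) = 11*(16 + 4*((7*9)*(-3))) = 11*(16 + 4*(63*(-3))) = 11*(16 + 4*(-189)) = 11*(16 - 756) = 11*(-740) = -8140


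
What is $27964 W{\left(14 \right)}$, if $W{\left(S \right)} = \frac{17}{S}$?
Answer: $\frac{237694}{7} \approx 33956.0$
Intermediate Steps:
$27964 W{\left(14 \right)} = 27964 \cdot \frac{17}{14} = \frac{237694}{7}$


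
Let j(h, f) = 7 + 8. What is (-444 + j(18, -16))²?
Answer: 184041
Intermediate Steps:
j(h, f) = 15
(-444 + j(18, -16))² = (-444 + 15)² = (-429)² = 184041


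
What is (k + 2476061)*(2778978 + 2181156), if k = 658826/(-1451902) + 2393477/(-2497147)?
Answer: 1309655275058537054139258/106635668341 ≈ 1.2282e+13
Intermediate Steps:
k = -150596453314/106635668341 (k = 658826*(-1/1451902) + 2393477*(-1/2497147) = -329413/725951 - 2393477/2497147 = -150596453314/106635668341 ≈ -1.4123)
(k + 2476061)*(2778978 + 2181156) = (-150596453314/106635668341 + 2476061)*(2778978 + 2181156) = (264036268991631487/106635668341)*4960134 = 1309655275058537054139258/106635668341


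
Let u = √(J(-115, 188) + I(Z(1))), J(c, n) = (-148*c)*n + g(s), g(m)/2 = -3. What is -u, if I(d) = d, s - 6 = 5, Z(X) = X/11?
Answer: -√387170245/11 ≈ -1788.8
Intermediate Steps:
Z(X) = X/11 (Z(X) = X*(1/11) = X/11)
s = 11 (s = 6 + 5 = 11)
g(m) = -6 (g(m) = 2*(-3) = -6)
J(c, n) = -6 - 148*c*n (J(c, n) = (-148*c)*n - 6 = -148*c*n - 6 = -6 - 148*c*n)
u = √387170245/11 (u = √((-6 - 148*(-115)*188) + (1/11)*1) = √((-6 + 3199760) + 1/11) = √(3199754 + 1/11) = √(35197295/11) = √387170245/11 ≈ 1788.8)
-u = -√387170245/11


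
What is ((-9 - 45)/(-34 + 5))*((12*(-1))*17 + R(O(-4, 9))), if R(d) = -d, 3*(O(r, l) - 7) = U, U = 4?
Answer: -11466/29 ≈ -395.38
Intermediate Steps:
O(r, l) = 25/3 (O(r, l) = 7 + (1/3)*4 = 7 + 4/3 = 25/3)
((-9 - 45)/(-34 + 5))*((12*(-1))*17 + R(O(-4, 9))) = ((-9 - 45)/(-34 + 5))*((12*(-1))*17 - 1*25/3) = (-54/(-29))*(-12*17 - 25/3) = (-54*(-1/29))*(-204 - 25/3) = (54/29)*(-637/3) = -11466/29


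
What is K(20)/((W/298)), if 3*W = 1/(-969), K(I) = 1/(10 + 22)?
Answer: -433143/16 ≈ -27071.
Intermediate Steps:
K(I) = 1/32
W = -1/2907 (W = (1/3)/(-969) = (1/3)*(-1/969) = -1/2907 ≈ -0.00034400)
K(20)/((W/298)) = 1/(32*((-1/2907/298))) = 1/(32*((-1/2907*1/298))) = 1/(32*(-1/866286)) = (1/32)*(-866286) = -433143/16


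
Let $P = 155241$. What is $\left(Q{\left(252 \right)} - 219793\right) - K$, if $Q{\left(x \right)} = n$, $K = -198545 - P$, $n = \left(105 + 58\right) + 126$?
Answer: $134282$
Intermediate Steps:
$n = 289$ ($n = 163 + 126 = 289$)
$K = -353786$ ($K = -198545 - 155241 = -353786$)
$Q{\left(x \right)} = 289$
$\left(Q{\left(252 \right)} - 219793\right) - K = \left(289 - 219793\right) - -353786 = -219504 + 353786 = 134282$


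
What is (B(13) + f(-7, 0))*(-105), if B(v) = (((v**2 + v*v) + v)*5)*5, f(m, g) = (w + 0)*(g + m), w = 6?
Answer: -916965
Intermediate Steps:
f(m, g) = 6*g + 6*m (f(m, g) = (6 + 0)*(g + m) = 6*(g + m) = 6*g + 6*m)
B(v) = 25*v + 50*v**2 (B(v) = (((v**2 + v**2) + v)*5)*5 = ((2*v**2 + v)*5)*5 = ((v + 2*v**2)*5)*5 = (5*v + 10*v**2)*5 = 25*v + 50*v**2)
(B(13) + f(-7, 0))*(-105) = (25*13*(1 + 2*13) + (6*0 + 6*(-7)))*(-105) = (25*13*(1 + 26) + (0 - 42))*(-105) = (25*13*27 - 42)*(-105) = (8775 - 42)*(-105) = 8733*(-105) = -916965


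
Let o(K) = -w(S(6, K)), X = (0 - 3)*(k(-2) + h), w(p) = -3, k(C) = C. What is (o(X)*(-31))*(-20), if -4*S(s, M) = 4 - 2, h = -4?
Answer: 1860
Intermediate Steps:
S(s, M) = -½ (S(s, M) = -(4 - 2)/4 = -¼*2 = -½)
X = 18 (X = (0 - 3)*(-2 - 4) = -3*(-6) = 18)
o(K) = 3 (o(K) = -1*(-3) = 3)
(o(X)*(-31))*(-20) = (3*(-31))*(-20) = -93*(-20) = 1860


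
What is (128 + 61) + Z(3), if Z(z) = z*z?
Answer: 198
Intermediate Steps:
Z(z) = z²
(128 + 61) + Z(3) = (128 + 61) + 3² = 189 + 9 = 198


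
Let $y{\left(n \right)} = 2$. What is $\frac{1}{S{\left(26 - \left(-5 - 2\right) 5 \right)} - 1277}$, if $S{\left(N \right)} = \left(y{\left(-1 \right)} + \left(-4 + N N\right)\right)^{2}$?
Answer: $\frac{1}{13829684} \approx 7.2308 \cdot 10^{-8}$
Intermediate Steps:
$S{\left(N \right)} = \left(-2 + N^{2}\right)^{2}$ ($S{\left(N \right)} = \left(2 + \left(-4 + N N\right)\right)^{2} = \left(2 + \left(-4 + N^{2}\right)\right)^{2} = \left(-2 + N^{2}\right)^{2}$)
$\frac{1}{S{\left(26 - \left(-5 - 2\right) 5 \right)} - 1277} = \frac{1}{\left(-2 + \left(26 - \left(-5 - 2\right) 5\right)^{2}\right)^{2} - 1277} = \frac{1}{\left(-2 + \left(26 - \left(-7\right) 5\right)^{2}\right)^{2} - 1277} = \frac{1}{\left(-2 + \left(26 - -35\right)^{2}\right)^{2} - 1277} = \frac{1}{\left(-2 + \left(26 + 35\right)^{2}\right)^{2} - 1277} = \frac{1}{\left(-2 + 61^{2}\right)^{2} - 1277} = \frac{1}{\left(-2 + 3721\right)^{2} - 1277} = \frac{1}{3719^{2} - 1277} = \frac{1}{13830961 - 1277} = \frac{1}{13829684}$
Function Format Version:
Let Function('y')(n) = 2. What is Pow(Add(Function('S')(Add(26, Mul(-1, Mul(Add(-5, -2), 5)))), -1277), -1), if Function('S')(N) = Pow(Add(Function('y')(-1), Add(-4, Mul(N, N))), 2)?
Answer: Rational(1, 13829684) ≈ 7.2308e-8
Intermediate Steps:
Function('S')(N) = Pow(Add(-2, Pow(N, 2)), 2) (Function('S')(N) = Pow(Add(2, Add(-4, Mul(N, N))), 2) = Pow(Add(2, Add(-4, Pow(N, 2))), 2) = Pow(Add(-2, Pow(N, 2)), 2))
Pow(Add(Function('S')(Add(26, Mul(-1, Mul(Add(-5, -2), 5)))), -1277), -1) = Pow(Add(Pow(Add(-2, Pow(Add(26, Mul(-1, Mul(Add(-5, -2), 5))), 2)), 2), -1277), -1) = Pow(Add(Pow(Add(-2, Pow(Add(26, Mul(-1, Mul(-7, 5))), 2)), 2), -1277), -1) = Pow(Add(Pow(Add(-2, Pow(Add(26, Mul(-1, -35)), 2)), 2), -1277), -1) = Pow(Add(Pow(Add(-2, Pow(Add(26, 35), 2)), 2), -1277), -1) = Pow(Add(Pow(Add(-2, Pow(61, 2)), 2), -1277), -1) = Pow(Add(Pow(Add(-2, 3721), 2), -1277), -1) = Pow(Add(Pow(3719, 2), -1277), -1) = Pow(Add(13830961, -1277), -1) = Pow(13829684, -1) = Rational(1, 13829684)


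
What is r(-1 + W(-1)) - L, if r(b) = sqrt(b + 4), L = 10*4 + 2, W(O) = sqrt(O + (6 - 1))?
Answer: -42 + sqrt(5) ≈ -39.764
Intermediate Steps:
W(O) = sqrt(5 + O) (W(O) = sqrt(O + 5) = sqrt(5 + O))
L = 42 (L = 40 + 2 = 42)
r(b) = sqrt(4 + b)
r(-1 + W(-1)) - L = sqrt(4 + (-1 + sqrt(5 - 1))) - 1*42 = sqrt(4 + (-1 + sqrt(4))) - 42 = sqrt(4 + (-1 + 2)) - 42 = sqrt(4 + 1) - 42 = sqrt(5) - 42 = -42 + sqrt(5)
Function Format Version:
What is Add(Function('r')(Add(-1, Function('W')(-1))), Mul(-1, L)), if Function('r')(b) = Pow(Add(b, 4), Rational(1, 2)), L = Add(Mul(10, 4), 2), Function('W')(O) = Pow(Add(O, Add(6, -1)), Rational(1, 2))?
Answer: Add(-42, Pow(5, Rational(1, 2))) ≈ -39.764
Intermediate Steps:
Function('W')(O) = Pow(Add(5, O), Rational(1, 2)) (Function('W')(O) = Pow(Add(O, 5), Rational(1, 2)) = Pow(Add(5, O), Rational(1, 2)))
L = 42 (L = Add(40, 2) = 42)
Function('r')(b) = Pow(Add(4, b), Rational(1, 2))
Add(Function('r')(Add(-1, Function('W')(-1))), Mul(-1, L)) = Add(Pow(Add(4, Add(-1, Pow(Add(5, -1), Rational(1, 2)))), Rational(1, 2)), Mul(-1, 42)) = Add(Pow(Add(4, Add(-1, Pow(4, Rational(1, 2)))), Rational(1, 2)), -42) = Add(Pow(Add(4, Add(-1, 2)), Rational(1, 2)), -42) = Add(Pow(Add(4, 1), Rational(1, 2)), -42) = Add(Pow(5, Rational(1, 2)), -42) = Add(-42, Pow(5, Rational(1, 2)))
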